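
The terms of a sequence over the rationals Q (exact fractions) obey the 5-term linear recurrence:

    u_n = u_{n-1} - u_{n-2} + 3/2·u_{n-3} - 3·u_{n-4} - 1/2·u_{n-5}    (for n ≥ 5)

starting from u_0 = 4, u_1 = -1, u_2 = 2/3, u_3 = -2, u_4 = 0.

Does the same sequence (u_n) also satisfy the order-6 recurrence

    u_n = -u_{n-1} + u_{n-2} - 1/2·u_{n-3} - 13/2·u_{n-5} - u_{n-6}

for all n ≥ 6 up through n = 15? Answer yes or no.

yes

Terms u_0..u_15: 4, -1, 2/3, -2, 0, 4, -1/2, 7/6, 26/3, -21/4, -38/3, 7/3, -467/24, -235/8, 821/24, 1619/48
n=6: candidate gives -1/2, actual u_6 = -1/2 ✓
n=7: candidate gives 7/6, actual u_7 = 7/6 ✓
n=8: candidate gives 26/3, actual u_8 = 26/3 ✓
n=9: candidate gives -21/4, actual u_9 = -21/4 ✓
n=10: candidate gives -38/3, actual u_10 = -38/3 ✓
n=11: candidate gives 7/3, actual u_11 = 7/3 ✓
n=12: candidate gives -467/24, actual u_12 = -467/24 ✓
n=13: candidate gives -235/8, actual u_13 = -235/8 ✓
n=14: candidate gives 821/24, actual u_14 = 821/24 ✓
n=15: candidate gives 1619/48, actual u_15 = 1619/48 ✓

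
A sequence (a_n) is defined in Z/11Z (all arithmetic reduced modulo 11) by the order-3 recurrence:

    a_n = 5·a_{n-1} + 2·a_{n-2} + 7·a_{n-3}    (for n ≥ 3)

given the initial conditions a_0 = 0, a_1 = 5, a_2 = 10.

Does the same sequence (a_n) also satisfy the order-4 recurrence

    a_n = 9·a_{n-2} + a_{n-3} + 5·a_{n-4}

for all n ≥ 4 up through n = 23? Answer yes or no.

no

Terms a_0..a_23: 0, 5, 10, 5, 3, 7, 10, 8, 10, 4, 8, 8, 7, 8, 0, 10, 7, 0, 7, 7, 5, 0, 4, 0
n=4: candidate gives 7, actual a_4 = 3 ✗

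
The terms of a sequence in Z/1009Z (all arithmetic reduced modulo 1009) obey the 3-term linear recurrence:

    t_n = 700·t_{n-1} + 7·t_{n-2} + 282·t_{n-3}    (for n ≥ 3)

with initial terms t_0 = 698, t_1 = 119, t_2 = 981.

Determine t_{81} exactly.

t_3 = 700·981 + 7·119 + 282·698 = 485
t_4 = 700·485 + 7·981 + 282·119 = 541
t_5 = 700·541 + 7·485 + 282·981 = 869
t_6 = 700·869 + 7·541 + 282·485 = 179
t_7 = 700·179 + 7·869 + 282·541 = 416
t_8 = 700·416 + 7·179 + 282·869 = 723
t_9 = 700·723 + 7·416 + 282·179 = 504
t_10 = 700·504 + 7·723 + 282·416 = 943
t_11 = 700·943 + 7·504 + 282·723 = 783
t_12 = 700·783 + 7·943 + 282·504 = 619
t_13 = 700·619 + 7·783 + 282·943 = 425
t_14 = 700·425 + 7·619 + 282·783 = 986
t_15 = 700·986 + 7·425 + 282·619 = 1002
t_16 = 700·1002 + 7·986 + 282·425 = 772
t_17 = 700·772 + 7·1002 + 282·986 = 104
t_18 = 700·104 + 7·772 + 282·1002 = 555
t_19 = 700·555 + 7·104 + 282·772 = 523
t_20 = 700·523 + 7·555 + 282·104 = 758
t_21 = 700·758 + 7·523 + 282·555 = 615
t_22 = 700·615 + 7·758 + 282·523 = 90
t_23 = 700·90 + 7·615 + 282·758 = 559
t_24 = 700·559 + 7·90 + 282·615 = 320
t_25 = 700·320 + 7·559 + 282·90 = 34
t_26 = 700·34 + 7·320 + 282·559 = 40
t_27 = 700·40 + 7·34 + 282·320 = 425
t_28 = 700·425 + 7·40 + 282·34 = 632
t_29 = 700·632 + 7·425 + 282·40 = 587
t_30 = 700·587 + 7·632 + 282·425 = 404
t_31 = 700·404 + 7·587 + 282·632 = 993
t_32 = 700·993 + 7·404 + 282·587 = 767
t_33 = 700·767 + 7·993 + 282·404 = 920
t_34 = 700·920 + 7·767 + 282·993 = 106
t_35 = 700·106 + 7·920 + 282·767 = 288
t_36 = 700·288 + 7·106 + 282·920 = 669
t_37 = 700·669 + 7·288 + 282·106 = 753
t_38 = 700·753 + 7·669 + 282·288 = 536
t_39 = 700·536 + 7·753 + 282·669 = 53
t_40 = 700·53 + 7·536 + 282·753 = 948
t_41 = 700·948 + 7·53 + 282·536 = 860
t_42 = 700·860 + 7·948 + 282·53 = 20
t_43 = 700·20 + 7·860 + 282·948 = 800
t_44 = 700·800 + 7·20 + 282·860 = 505
t_45 = 700·505 + 7·800 + 282·20 = 491
t_46 = 700·491 + 7·505 + 282·800 = 732
t_47 = 700·732 + 7·491 + 282·505 = 379
t_48 = 700·379 + 7·732 + 282·491 = 241
t_49 = 700·241 + 7·379 + 282·732 = 411
t_50 = 700·411 + 7·241 + 282·379 = 737
t_51 = 700·737 + 7·411 + 282·241 = 510
t_52 = 700·510 + 7·737 + 282·411 = 804
t_53 = 700·804 + 7·510 + 282·737 = 301
t_54 = 700·301 + 7·804 + 282·510 = 944
t_55 = 700·944 + 7·301 + 282·804 = 706
t_56 = 700·706 + 7·944 + 282·301 = 470
t_57 = 700·470 + 7·706 + 282·944 = 804
t_58 = 700·804 + 7·470 + 282·706 = 360
t_59 = 700·360 + 7·804 + 282·470 = 694
t_60 = 700·694 + 7·360 + 282·804 = 676
t_61 = 700·676 + 7·694 + 282·360 = 412
t_62 = 700·412 + 7·676 + 282·694 = 484
t_63 = 700·484 + 7·412 + 282·676 = 573
t_64 = 700·573 + 7·484 + 282·412 = 28
t_65 = 700·28 + 7·573 + 282·484 = 677
t_66 = 700·677 + 7·28 + 282·573 = 12
t_67 = 700·12 + 7·677 + 282·28 = 855
t_68 = 700·855 + 7·12 + 282·677 = 460
t_69 = 700·460 + 7·855 + 282·12 = 417
t_70 = 700·417 + 7·460 + 282·855 = 451
t_71 = 700·451 + 7·417 + 282·460 = 343
t_72 = 700·343 + 7·451 + 282·417 = 638
t_73 = 700·638 + 7·343 + 282·451 = 44
t_74 = 700·44 + 7·638 + 282·343 = 822
t_75 = 700·822 + 7·44 + 282·638 = 892
t_76 = 700·892 + 7·822 + 282·44 = 838
t_77 = 700·838 + 7·892 + 282·822 = 295
t_78 = 700·295 + 7·838 + 282·892 = 779
t_79 = 700·779 + 7·295 + 282·838 = 697
t_80 = 700·697 + 7·779 + 282·295 = 404
t_81 = 700·404 + 7·697 + 282·779 = 839

839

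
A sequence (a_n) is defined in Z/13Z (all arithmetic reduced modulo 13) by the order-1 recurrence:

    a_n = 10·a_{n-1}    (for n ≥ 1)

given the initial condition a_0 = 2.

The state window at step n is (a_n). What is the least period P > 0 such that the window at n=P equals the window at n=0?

n=0: window = (2)
n=1: window = (7)
n=2: window = (5)
n=3: window = (11)
n=4: window = (6)
n=5: window = (8)
n=6: window = (2)
window at n=6 equals window at n=0 → period = 6

6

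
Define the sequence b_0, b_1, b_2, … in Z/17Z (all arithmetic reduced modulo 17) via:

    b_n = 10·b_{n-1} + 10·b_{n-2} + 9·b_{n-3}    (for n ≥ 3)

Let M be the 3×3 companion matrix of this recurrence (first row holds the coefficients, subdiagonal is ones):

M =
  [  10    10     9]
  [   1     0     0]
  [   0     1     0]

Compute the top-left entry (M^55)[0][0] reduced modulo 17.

(M^55)[0][0] is the top entry after applying M 55 times to the unit state (1, 0, 0). Equivalently it is h_{57} for the auxiliary sequence (h_n) obeying the same recurrence with h_2 = 1 and h_i = 0 for 0 ≤ i < 2:
h_3 = 10·1 + 10·0 + 9·0 = 10
h_4 = 10·10 + 10·1 + 9·0 = 8
h_5 = 10·8 + 10·10 + 9·1 = 2
h_6 = 10·2 + 10·8 + 9·10 = 3
h_7 = 10·3 + 10·2 + 9·8 = 3
h_8 = 10·3 + 10·3 + 9·2 = 10
h_9 = 10·10 + 10·3 + 9·3 = 4
h_10 = 10·4 + 10·10 + 9·3 = 14
h_11 = 10·14 + 10·4 + 9·10 = 15
h_12 = 10·15 + 10·14 + 9·4 = 3
h_13 = 10·3 + 10·15 + 9·14 = 0
h_14 = 10·0 + 10·3 + 9·15 = 12
h_15 = 10·12 + 10·0 + 9·3 = 11
h_16 = 10·11 + 10·12 + 9·0 = 9
h_17 = 10·9 + 10·11 + 9·12 = 2
h_18 = 10·2 + 10·9 + 9·11 = 5
h_19 = 10·5 + 10·2 + 9·9 = 15
h_20 = 10·15 + 10·5 + 9·2 = 14
h_21 = 10·14 + 10·15 + 9·5 = 12
h_22 = 10·12 + 10·14 + 9·15 = 4
h_23 = 10·4 + 10·12 + 9·14 = 14
h_24 = 10·14 + 10·4 + 9·12 = 16
h_25 = 10·16 + 10·14 + 9·4 = 13
h_26 = 10·13 + 10·16 + 9·14 = 8
h_27 = 10·8 + 10·13 + 9·16 = 14
h_28 = 10·14 + 10·8 + 9·13 = 14
h_29 = 10·14 + 10·14 + 9·8 = 12
h_30 = 10·12 + 10·14 + 9·14 = 12
h_31 = 10·12 + 10·12 + 9·14 = 9
h_32 = 10·9 + 10·12 + 9·12 = 12
h_33 = 10·12 + 10·9 + 9·12 = 12
h_34 = 10·12 + 10·12 + 9·9 = 15
h_35 = 10·15 + 10·12 + 9·12 = 4
h_36 = 10·4 + 10·15 + 9·12 = 9
h_37 = 10·9 + 10·4 + 9·15 = 10
h_38 = 10·10 + 10·9 + 9·4 = 5
h_39 = 10·5 + 10·10 + 9·9 = 10
h_40 = 10·10 + 10·5 + 9·10 = 2
h_41 = 10·2 + 10·10 + 9·5 = 12
h_42 = 10·12 + 10·2 + 9·10 = 9
h_43 = 10·9 + 10·12 + 9·2 = 7
h_44 = 10·7 + 10·9 + 9·12 = 13
h_45 = 10·13 + 10·7 + 9·9 = 9
h_46 = 10·9 + 10·13 + 9·7 = 11
h_47 = 10·11 + 10·9 + 9·13 = 11
h_48 = 10·11 + 10·11 + 9·9 = 12
h_49 = 10·12 + 10·11 + 9·11 = 6
h_50 = 10·6 + 10·12 + 9·11 = 7
h_51 = 10·7 + 10·6 + 9·12 = 0
h_52 = 10·0 + 10·7 + 9·6 = 5
h_53 = 10·5 + 10·0 + 9·7 = 11
h_54 = 10·11 + 10·5 + 9·0 = 7
h_55 = 10·7 + 10·11 + 9·5 = 4
h_56 = 10·4 + 10·7 + 9·11 = 5
h_57 = 10·5 + 10·4 + 9·7 = 0

0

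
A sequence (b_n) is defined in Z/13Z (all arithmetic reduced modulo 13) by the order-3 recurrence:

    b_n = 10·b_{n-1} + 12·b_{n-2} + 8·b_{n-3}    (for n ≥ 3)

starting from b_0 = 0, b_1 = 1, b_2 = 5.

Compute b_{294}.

10

b_3 = 10·5 + 12·1 + 8·0 = 10
b_4 = 10·10 + 12·5 + 8·1 = 12
b_5 = 10·12 + 12·10 + 8·5 = 7
b_6 = 10·7 + 12·12 + 8·10 = 8
b_7 = 10·8 + 12·7 + 8·12 = 0
b_8 = 10·0 + 12·8 + 8·7 = 9
Continuing the recurrence:
  b_9 = 11;  b_10 = 10;  b_11 = 5;  b_12 = 11;  b_13 = 3;  b_14 = 7
  b_15 = 12;  b_16 = 7;  b_17 = 10;  b_18 = 7;  b_19 = 12;  b_20 = 11
  b_21 = 11;  b_22 = 0;  b_23 = 12;  b_24 = 0;  b_25 = 1;  b_26 = 2
  b_27 = 6;  b_28 = 1;  b_29 = 7;  b_30 = 0;  b_31 = 1;  b_32 = 1
  b_33 = 9;  b_34 = 6;  b_35 = 7;  b_36 = 6;  b_37 = 10;  b_38 = 7
  b_39 = 4;  b_40 = 9;  b_41 = 12;  b_42 = 0;  b_43 = 8;  b_44 = 7
  b_45 = 10;  b_46 = 1;  b_47 = 4;  b_48 = 2;  b_49 = 11;  b_50 = 10
  b_51 = 1;  b_52 = 10;  b_53 = 10;  b_54 = 7;  b_55 = 10;  b_56 = 4
  b_57 = 8;  b_58 = 0;  b_59 = 11;  b_60 = 5;  b_61 = 0;  b_62 = 5
  b_63 = 12;  b_64 = 11;  b_65 = 8;  b_66 = 9;  b_67 = 1;  b_68 = 0
  b_69 = 6;  b_70 = 3;  b_71 = 11;  b_72 = 12;  b_73 = 3;  b_74 = 2
  b_75 = 9;  b_76 = 8;  b_77 = 9;  b_78 = 11;  b_79 = 9;  b_80 = 8
  b_81 = 3;  b_82 = 3;  b_83 = 0;  b_84 = 8;  b_85 = 0;  b_86 = 5
  b_87 = 10;  b_88 = 4;  b_89 = 5;  b_90 = 9;  b_91 = 0;  b_92 = 5
  b_93 = 5;  b_94 = 6;  b_95 = 4;  b_96 = 9;  b_97 = 4;  b_98 = 11
  b_99 = 9;  b_100 = 7;  b_101 = 6;  b_102 = 8;  b_103 = 0;  b_104 = 1
  b_105 = 9;  b_106 = 11;  b_107 = 5;  b_108 = 7;  b_109 = 10;  b_110 = 3
  b_111 = 11;  b_112 = 5;  b_113 = 11;  b_114 = 11;  b_115 = 9;  b_116 = 11
  b_117 = 7;  b_118 = 1;  b_119 = 0;  b_120 = 3;  b_121 = 12;  b_122 = 0
  b_123 = 12;  b_124 = 8;  b_125 = 3;  b_126 = 1;  b_127 = 6;  b_128 = 5
  b_129 = 0;  b_130 = 4;  b_131 = 2;  b_132 = 3;  b_133 = 8;  b_134 = 2
  b_135 = 10;  b_136 = 6;  b_137 = 1;  b_138 = 6;  b_139 = 3;  b_140 = 6
  b_141 = 1;  b_142 = 2;  b_143 = 2;  b_144 = 0;  b_145 = 1;  b_146 = 0
  b_147 = 12;  b_148 = 11;  b_149 = 7;  b_150 = 12;  b_151 = 6;  b_152 = 0
  b_153 = 12;  b_154 = 12;  b_155 = 4;  b_156 = 7;  b_157 = 6;  b_158 = 7
  b_159 = 3;  b_160 = 6;  b_161 = 9;  b_162 = 4;  b_163 = 1;  b_164 = 0
  b_165 = 5;  b_166 = 6;  b_167 = 3;  b_168 = 12;  b_169 = 9;  b_170 = 11
  b_171 = 2;  b_172 = 3;  b_173 = 12;  b_174 = 3;  b_175 = 3;  b_176 = 6
  b_177 = 3;  b_178 = 9;  b_179 = 5;  b_180 = 0;  b_181 = 2;  b_182 = 8
  b_183 = 0;  b_184 = 8;  b_185 = 1;  b_186 = 2;  b_187 = 5;  b_188 = 4
  b_189 = 12;  b_190 = 0;  b_191 = 7;  b_192 = 10;  b_193 = 2;  b_194 = 1
  b_195 = 10;  b_196 = 11;  b_197 = 4;  b_198 = 5;  b_199 = 4;  b_200 = 2
  b_201 = 4;  b_202 = 5;  b_203 = 10;  b_204 = 10;  b_205 = 0;  b_206 = 5
  b_207 = 0;  b_208 = 8;  b_209 = 3;  b_210 = 9;  b_211 = 8;  b_212 = 4
  b_213 = 0;  b_214 = 8;  b_215 = 8;  b_216 = 7;  b_217 = 9;  b_218 = 4
  b_219 = 9;  b_220 = 2;  b_221 = 4;  b_222 = 6;  b_223 = 7;  b_224 = 5
  b_225 = 0;  b_226 = 12;  b_227 = 4;  b_228 = 2;  b_229 = 8;  b_230 = 6
  b_231 = 3;  b_232 = 10;  b_233 = 2;  b_234 = 8;  b_235 = 2;  b_236 = 2
  b_237 = 4;  b_238 = 2;  b_239 = 6;  b_240 = 12;  b_241 = 0;  b_242 = 10
  b_243 = 1;  b_244 = 0;  b_245 = 1;  b_246 = 5;  b_247 = 10;  b_248 = 12
  b_249 = 7;  b_250 = 8;  b_251 = 0;  b_252 = 9;  b_253 = 11;  b_254 = 10
  b_255 = 5;  b_256 = 11;  b_257 = 3;  b_258 = 7;  b_259 = 12;  b_260 = 7
  b_261 = 10;  b_262 = 7;  b_263 = 12;  b_264 = 11;  b_265 = 11;  b_266 = 0
  b_267 = 12;  b_268 = 0;  b_269 = 1;  b_270 = 2;  b_271 = 6;  b_272 = 1
  b_273 = 7;  b_274 = 0;  b_275 = 1;  b_276 = 1;  b_277 = 9;  b_278 = 6
  b_279 = 7;  b_280 = 6;  b_281 = 10;  b_282 = 7;  b_283 = 4;  b_284 = 9
  b_285 = 12;  b_286 = 0;  b_287 = 8;  b_288 = 7;  b_289 = 10;  b_290 = 1
  b_291 = 4;  b_292 = 2
b_293 = 10·2 + 12·4 + 8·1 = 11
b_294 = 10·11 + 12·2 + 8·4 = 10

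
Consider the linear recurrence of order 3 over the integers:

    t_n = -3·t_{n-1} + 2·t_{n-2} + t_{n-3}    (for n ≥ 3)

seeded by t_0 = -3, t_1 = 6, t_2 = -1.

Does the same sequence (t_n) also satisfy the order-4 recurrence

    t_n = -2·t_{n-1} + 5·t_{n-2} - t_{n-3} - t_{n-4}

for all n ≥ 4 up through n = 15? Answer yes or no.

yes

Terms t_0..t_15: -3, 6, -1, 12, -32, 119, -409, 1433, -4998, 17451, -60916, 212652, -742337, 2591399, -9046219, 31579118
n=4: candidate gives -32, actual t_4 = -32 ✓
n=5: candidate gives 119, actual t_5 = 119 ✓
n=6: candidate gives -409, actual t_6 = -409 ✓
n=7: candidate gives 1433, actual t_7 = 1433 ✓
n=8: candidate gives -4998, actual t_8 = -4998 ✓
n=9: candidate gives 17451, actual t_9 = 17451 ✓
n=10: candidate gives -60916, actual t_10 = -60916 ✓
n=11: candidate gives 212652, actual t_11 = 212652 ✓
n=12: candidate gives -742337, actual t_12 = -742337 ✓
n=13: candidate gives 2591399, actual t_13 = 2591399 ✓
n=14: candidate gives -9046219, actual t_14 = -9046219 ✓
n=15: candidate gives 31579118, actual t_15 = 31579118 ✓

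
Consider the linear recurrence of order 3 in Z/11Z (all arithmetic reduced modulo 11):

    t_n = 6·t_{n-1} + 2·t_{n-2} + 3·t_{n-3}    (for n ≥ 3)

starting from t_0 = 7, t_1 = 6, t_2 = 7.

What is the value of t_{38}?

10

t_3 = 6·7 + 2·6 + 3·7 = 9
t_4 = 6·9 + 2·7 + 3·6 = 9
t_5 = 6·9 + 2·9 + 3·7 = 5
t_6 = 6·5 + 2·9 + 3·9 = 9
t_7 = 6·9 + 2·5 + 3·9 = 3
t_8 = 6·3 + 2·9 + 3·5 = 7
t_9 = 6·7 + 2·3 + 3·9 = 9
t_10 = 6·9 + 2·7 + 3·3 = 0
t_11 = 6·0 + 2·9 + 3·7 = 6
t_12 = 6·6 + 2·0 + 3·9 = 8
t_13 = 6·8 + 2·6 + 3·0 = 5
t_14 = 6·5 + 2·8 + 3·6 = 9
t_15 = 6·9 + 2·5 + 3·8 = 0
t_16 = 6·0 + 2·9 + 3·5 = 0
t_17 = 6·0 + 2·0 + 3·9 = 5
t_18 = 6·5 + 2·0 + 3·0 = 8
t_19 = 6·8 + 2·5 + 3·0 = 3
t_20 = 6·3 + 2·8 + 3·5 = 5
t_21 = 6·5 + 2·3 + 3·8 = 5
t_22 = 6·5 + 2·5 + 3·3 = 5
t_23 = 6·5 + 2·5 + 3·5 = 0
t_24 = 6·0 + 2·5 + 3·5 = 3
t_25 = 6·3 + 2·0 + 3·5 = 0
t_26 = 6·0 + 2·3 + 3·0 = 6
t_27 = 6·6 + 2·0 + 3·3 = 1
t_28 = 6·1 + 2·6 + 3·0 = 7
t_29 = 6·7 + 2·1 + 3·6 = 7
t_30 = 6·7 + 2·7 + 3·1 = 4
t_31 = 6·4 + 2·7 + 3·7 = 4
t_32 = 6·4 + 2·4 + 3·7 = 9
t_33 = 6·9 + 2·4 + 3·4 = 8
t_34 = 6·8 + 2·9 + 3·4 = 1
t_35 = 6·1 + 2·8 + 3·9 = 5
t_36 = 6·5 + 2·1 + 3·8 = 1
t_37 = 6·1 + 2·5 + 3·1 = 8
t_38 = 6·8 + 2·1 + 3·5 = 10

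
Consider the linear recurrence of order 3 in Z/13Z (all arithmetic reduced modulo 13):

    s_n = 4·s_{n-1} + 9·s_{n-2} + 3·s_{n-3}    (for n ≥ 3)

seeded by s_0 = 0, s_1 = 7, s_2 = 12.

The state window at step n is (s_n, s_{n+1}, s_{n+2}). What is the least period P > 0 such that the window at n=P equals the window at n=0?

n=0: window = (0, 7, 12)
n=1: window = (7, 12, 7)
n=2: window = (12, 7, 1)
n=3: window = (7, 1, 12)
n=4: window = (1, 12, 0)
n=5: window = (12, 0, 7)
n=6: window = (0, 7, 12)
window at n=6 equals window at n=0 → period = 6

6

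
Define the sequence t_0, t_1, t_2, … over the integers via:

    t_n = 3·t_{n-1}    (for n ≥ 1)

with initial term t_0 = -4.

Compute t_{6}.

-2916

t_1 = 3·-4 = -12
t_2 = 3·-12 = -36
t_3 = 3·-36 = -108
t_4 = 3·-108 = -324
t_5 = 3·-324 = -972
t_6 = 3·-972 = -2916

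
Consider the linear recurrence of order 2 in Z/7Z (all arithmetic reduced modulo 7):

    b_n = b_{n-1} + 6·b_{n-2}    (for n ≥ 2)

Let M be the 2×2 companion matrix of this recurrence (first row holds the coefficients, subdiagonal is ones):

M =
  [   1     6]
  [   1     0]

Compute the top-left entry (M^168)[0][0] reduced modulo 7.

(M^168)[0][0] is the top entry after applying M 168 times to the unit state (1, 0). Equivalently it is h_{169} for the auxiliary sequence (h_n) obeying the same recurrence with h_1 = 1 and h_i = 0 for 0 ≤ i < 1:
h_2 = 1·1 + 6·0 = 1
h_3 = 1·1 + 6·1 = 0
h_4 = 1·0 + 6·1 = 6
h_5 = 1·6 + 6·0 = 6
h_6 = 1·6 + 6·6 = 0
h_7 = 1·0 + 6·6 = 1
(h_6, h_7) = (0, 1) = (h_0, h_1), so the sequence has period 6.
169 ≡ 1 (mod 6), hence h_169 = h_1 = 1.

1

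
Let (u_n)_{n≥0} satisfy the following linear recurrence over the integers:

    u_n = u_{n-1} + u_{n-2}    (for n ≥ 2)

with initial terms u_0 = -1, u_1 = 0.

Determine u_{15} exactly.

u_2 = 1·0 + 1·-1 = -1
u_3 = 1·-1 + 1·0 = -1
u_4 = 1·-1 + 1·-1 = -2
u_5 = 1·-2 + 1·-1 = -3
u_6 = 1·-3 + 1·-2 = -5
u_7 = 1·-5 + 1·-3 = -8
u_8 = 1·-8 + 1·-5 = -13
u_9 = 1·-13 + 1·-8 = -21
u_10 = 1·-21 + 1·-13 = -34
u_11 = 1·-34 + 1·-21 = -55
u_12 = 1·-55 + 1·-34 = -89
u_13 = 1·-89 + 1·-55 = -144
u_14 = 1·-144 + 1·-89 = -233
u_15 = 1·-233 + 1·-144 = -377

-377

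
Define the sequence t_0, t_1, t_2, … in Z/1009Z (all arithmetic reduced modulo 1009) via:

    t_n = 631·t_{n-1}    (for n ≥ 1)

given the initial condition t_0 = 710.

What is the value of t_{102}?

t_1 = 631·710 = 14
t_2 = 631·14 = 762
t_3 = 631·762 = 538
t_4 = 631·538 = 454
t_5 = 631·454 = 927
t_6 = 631·927 = 726
t_7 = 631·726 = 20
t_8 = 631·20 = 512
t_9 = 631·512 = 192
t_10 = 631·192 = 72
t_11 = 631·72 = 27
t_12 = 631·27 = 893
t_13 = 631·893 = 461
t_14 = 631·461 = 299
t_15 = 631·299 = 995
t_16 = 631·995 = 247
t_17 = 631·247 = 471
t_18 = 631·471 = 555
t_19 = 631·555 = 82
t_20 = 631·82 = 283
t_21 = 631·283 = 989
t_22 = 631·989 = 497
t_23 = 631·497 = 817
t_24 = 631·817 = 937
t_25 = 631·937 = 982
t_26 = 631·982 = 116
t_27 = 631·116 = 548
t_28 = 631·548 = 710
(t_28) = (710) = (t_0), so the sequence has period 28.
102 ≡ 18 (mod 28), hence t_102 = t_18 = 555.

555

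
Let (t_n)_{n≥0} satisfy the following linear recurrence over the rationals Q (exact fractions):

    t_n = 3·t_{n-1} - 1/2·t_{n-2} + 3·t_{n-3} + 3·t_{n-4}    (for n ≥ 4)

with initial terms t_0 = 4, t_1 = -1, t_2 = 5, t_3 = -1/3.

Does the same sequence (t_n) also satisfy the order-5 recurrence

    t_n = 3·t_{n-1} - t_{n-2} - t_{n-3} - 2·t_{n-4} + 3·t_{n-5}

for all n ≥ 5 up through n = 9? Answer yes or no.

no

Terms t_0..t_9: 4, -1, 5, -1/3, 11/2, 86/3, 389/4, 3515/12, 7461/8, 18175/6
n=5: candidate gives 155/6, actual t_5 = 86/3 ✗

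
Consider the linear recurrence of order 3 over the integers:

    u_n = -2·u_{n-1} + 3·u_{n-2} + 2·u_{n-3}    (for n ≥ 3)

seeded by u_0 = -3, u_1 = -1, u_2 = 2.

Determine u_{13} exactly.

-360783

u_3 = -2·2 + 3·-1 + 2·-3 = -13
u_4 = -2·-13 + 3·2 + 2·-1 = 30
u_5 = -2·30 + 3·-13 + 2·2 = -95
u_6 = -2·-95 + 3·30 + 2·-13 = 254
u_7 = -2·254 + 3·-95 + 2·30 = -733
u_8 = -2·-733 + 3·254 + 2·-95 = 2038
u_9 = -2·2038 + 3·-733 + 2·254 = -5767
u_10 = -2·-5767 + 3·2038 + 2·-733 = 16182
u_11 = -2·16182 + 3·-5767 + 2·2038 = -45589
u_12 = -2·-45589 + 3·16182 + 2·-5767 = 128190
u_13 = -2·128190 + 3·-45589 + 2·16182 = -360783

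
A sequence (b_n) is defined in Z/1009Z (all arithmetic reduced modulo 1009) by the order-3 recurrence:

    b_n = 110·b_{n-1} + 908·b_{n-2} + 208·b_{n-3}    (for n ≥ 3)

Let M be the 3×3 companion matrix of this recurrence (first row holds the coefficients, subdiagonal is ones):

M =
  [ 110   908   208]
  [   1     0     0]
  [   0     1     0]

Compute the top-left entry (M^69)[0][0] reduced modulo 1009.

(M^69)[0][0] is the top entry after applying M 69 times to the unit state (1, 0, 0). Equivalently it is h_{71} for the auxiliary sequence (h_n) obeying the same recurrence with h_2 = 1 and h_i = 0 for 0 ≤ i < 2:
h_3 = 110·1 + 908·0 + 208·0 = 110
h_4 = 110·110 + 908·1 + 208·0 = 900
h_5 = 110·900 + 908·110 + 208·1 = 315
h_6 = 110·315 + 908·900 + 208·110 = 936
h_7 = 110·936 + 908·315 + 208·900 = 41
h_8 = 110·41 + 908·936 + 208·315 = 719
h_9 = 110·719 + 908·41 + 208·936 = 234
h_10 = 110·234 + 908·719 + 208·41 = 1000
h_11 = 110·1000 + 908·234 + 208·719 = 821
h_12 = 110·821 + 908·1000 + 208·234 = 649
h_13 = 110·649 + 908·821 + 208·1000 = 723
h_14 = 110·723 + 908·649 + 208·821 = 102
h_15 = 110·102 + 908·723 + 208·649 = 541
h_16 = 110·541 + 908·102 + 208·723 = 819
h_17 = 110·819 + 908·541 + 208·102 = 161
h_18 = 110·161 + 908·819 + 208·541 = 96
h_19 = 110·96 + 908·161 + 208·819 = 184
h_20 = 110·184 + 908·96 + 208·161 = 645
h_21 = 110·645 + 908·184 + 208·96 = 695
h_22 = 110·695 + 908·645 + 208·184 = 136
h_23 = 110·136 + 908·695 + 208·645 = 223
h_24 = 110·223 + 908·136 + 208·695 = 977
h_25 = 110·977 + 908·223 + 208·136 = 227
h_26 = 110·227 + 908·977 + 208·223 = 929
h_27 = 110·929 + 908·227 + 208·977 = 968
h_28 = 110·968 + 908·929 + 208·227 = 336
h_29 = 110·336 + 908·968 + 208·929 = 245
h_30 = 110·245 + 908·336 + 208·968 = 630
h_31 = 110·630 + 908·245 + 208·336 = 426
h_32 = 110·426 + 908·630 + 208·245 = 893
h_33 = 110·893 + 908·426 + 208·630 = 588
h_34 = 110·588 + 908·893 + 208·426 = 537
h_35 = 110·537 + 908·588 + 208·893 = 779
h_36 = 110·779 + 908·537 + 208·588 = 389
h_37 = 110·389 + 908·779 + 208·537 = 132
h_38 = 110·132 + 908·389 + 208·779 = 39
h_39 = 110·39 + 908·132 + 208·389 = 231
h_40 = 110·231 + 908·39 + 208·132 = 495
h_41 = 110·495 + 908·231 + 208·39 = 889
h_42 = 110·889 + 908·495 + 208·231 = 997
h_43 = 110·997 + 908·889 + 208·495 = 752
h_44 = 110·752 + 908·997 + 208·889 = 450
h_45 = 110·450 + 908·752 + 208·997 = 313
h_46 = 110·313 + 908·450 + 208·752 = 100
h_47 = 110·100 + 908·313 + 208·450 = 339
h_48 = 110·339 + 908·100 + 208·313 = 475
h_49 = 110·475 + 908·339 + 208·100 = 469
h_50 = 110·469 + 908·475 + 208·339 = 470
h_51 = 110·470 + 908·469 + 208·475 = 213
h_52 = 110·213 + 908·470 + 208·469 = 864
h_53 = 110·864 + 908·213 + 208·470 = 766
h_54 = 110·766 + 908·864 + 208·213 = 940
h_55 = 110·940 + 908·766 + 208·864 = 919
h_56 = 110·919 + 908·940 + 208·766 = 2
h_57 = 110·2 + 908·919 + 208·940 = 3
h_58 = 110·3 + 908·2 + 208·919 = 579
h_59 = 110·579 + 908·3 + 208·2 = 236
h_60 = 110·236 + 908·579 + 208·3 = 393
h_61 = 110·393 + 908·236 + 208·579 = 584
h_62 = 110·584 + 908·393 + 208·236 = 987
h_63 = 110·987 + 908·584 + 208·393 = 160
h_64 = 110·160 + 908·987 + 208·584 = 34
h_65 = 110·34 + 908·160 + 208·987 = 157
h_66 = 110·157 + 908·34 + 208·160 = 702
h_67 = 110·702 + 908·157 + 208·34 = 832
h_68 = 110·832 + 908·702 + 208·157 = 806
h_69 = 110·806 + 908·832 + 208·702 = 303
h_70 = 110·303 + 908·806 + 208·832 = 873
h_71 = 110·873 + 908·303 + 208·806 = 1005

1005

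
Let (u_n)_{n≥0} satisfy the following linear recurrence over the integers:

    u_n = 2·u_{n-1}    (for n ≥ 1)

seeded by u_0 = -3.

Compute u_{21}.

u_1 = 2·-3 = -6
u_2 = 2·-6 = -12
u_3 = 2·-12 = -24
u_4 = 2·-24 = -48
u_5 = 2·-48 = -96
u_6 = 2·-96 = -192
u_7 = 2·-192 = -384
u_8 = 2·-384 = -768
u_9 = 2·-768 = -1536
u_10 = 2·-1536 = -3072
u_11 = 2·-3072 = -6144
u_12 = 2·-6144 = -12288
u_13 = 2·-12288 = -24576
u_14 = 2·-24576 = -49152
u_15 = 2·-49152 = -98304
u_16 = 2·-98304 = -196608
u_17 = 2·-196608 = -393216
u_18 = 2·-393216 = -786432
u_19 = 2·-786432 = -1572864
u_20 = 2·-1572864 = -3145728
u_21 = 2·-3145728 = -6291456

-6291456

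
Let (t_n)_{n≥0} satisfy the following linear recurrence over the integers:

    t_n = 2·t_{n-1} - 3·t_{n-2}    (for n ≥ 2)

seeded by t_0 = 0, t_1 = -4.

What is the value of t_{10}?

88

t_2 = 2·-4 + -3·0 = -8
t_3 = 2·-8 + -3·-4 = -4
t_4 = 2·-4 + -3·-8 = 16
t_5 = 2·16 + -3·-4 = 44
t_6 = 2·44 + -3·16 = 40
t_7 = 2·40 + -3·44 = -52
t_8 = 2·-52 + -3·40 = -224
t_9 = 2·-224 + -3·-52 = -292
t_10 = 2·-292 + -3·-224 = 88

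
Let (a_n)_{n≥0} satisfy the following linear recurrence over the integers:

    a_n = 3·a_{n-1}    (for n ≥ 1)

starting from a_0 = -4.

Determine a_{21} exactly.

-41841412812

a_1 = 3·-4 = -12
a_2 = 3·-12 = -36
a_3 = 3·-36 = -108
a_4 = 3·-108 = -324
a_5 = 3·-324 = -972
a_6 = 3·-972 = -2916
a_7 = 3·-2916 = -8748
a_8 = 3·-8748 = -26244
a_9 = 3·-26244 = -78732
a_10 = 3·-78732 = -236196
a_11 = 3·-236196 = -708588
a_12 = 3·-708588 = -2125764
a_13 = 3·-2125764 = -6377292
a_14 = 3·-6377292 = -19131876
a_15 = 3·-19131876 = -57395628
a_16 = 3·-57395628 = -172186884
a_17 = 3·-172186884 = -516560652
a_18 = 3·-516560652 = -1549681956
a_19 = 3·-1549681956 = -4649045868
a_20 = 3·-4649045868 = -13947137604
a_21 = 3·-13947137604 = -41841412812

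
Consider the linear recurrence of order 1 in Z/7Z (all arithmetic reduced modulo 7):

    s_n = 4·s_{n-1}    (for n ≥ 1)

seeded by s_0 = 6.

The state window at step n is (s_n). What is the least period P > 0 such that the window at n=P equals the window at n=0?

3

n=0: window = (6)
n=1: window = (3)
n=2: window = (5)
n=3: window = (6)
window at n=3 equals window at n=0 → period = 3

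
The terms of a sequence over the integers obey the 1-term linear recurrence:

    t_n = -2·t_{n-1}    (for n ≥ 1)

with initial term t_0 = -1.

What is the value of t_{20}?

t_1 = -2·-1 = 2
t_2 = -2·2 = -4
t_3 = -2·-4 = 8
t_4 = -2·8 = -16
t_5 = -2·-16 = 32
t_6 = -2·32 = -64
t_7 = -2·-64 = 128
t_8 = -2·128 = -256
t_9 = -2·-256 = 512
t_10 = -2·512 = -1024
t_11 = -2·-1024 = 2048
t_12 = -2·2048 = -4096
t_13 = -2·-4096 = 8192
t_14 = -2·8192 = -16384
t_15 = -2·-16384 = 32768
t_16 = -2·32768 = -65536
t_17 = -2·-65536 = 131072
t_18 = -2·131072 = -262144
t_19 = -2·-262144 = 524288
t_20 = -2·524288 = -1048576

-1048576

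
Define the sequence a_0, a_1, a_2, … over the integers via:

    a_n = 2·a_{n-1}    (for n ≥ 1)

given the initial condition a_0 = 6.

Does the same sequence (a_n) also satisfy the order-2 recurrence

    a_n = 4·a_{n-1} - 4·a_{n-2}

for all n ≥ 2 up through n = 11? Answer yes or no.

yes

Terms a_0..a_11: 6, 12, 24, 48, 96, 192, 384, 768, 1536, 3072, 6144, 12288
n=2: candidate gives 24, actual a_2 = 24 ✓
n=3: candidate gives 48, actual a_3 = 48 ✓
n=4: candidate gives 96, actual a_4 = 96 ✓
n=5: candidate gives 192, actual a_5 = 192 ✓
n=6: candidate gives 384, actual a_6 = 384 ✓
n=7: candidate gives 768, actual a_7 = 768 ✓
n=8: candidate gives 1536, actual a_8 = 1536 ✓
n=9: candidate gives 3072, actual a_9 = 3072 ✓
n=10: candidate gives 6144, actual a_10 = 6144 ✓
n=11: candidate gives 12288, actual a_11 = 12288 ✓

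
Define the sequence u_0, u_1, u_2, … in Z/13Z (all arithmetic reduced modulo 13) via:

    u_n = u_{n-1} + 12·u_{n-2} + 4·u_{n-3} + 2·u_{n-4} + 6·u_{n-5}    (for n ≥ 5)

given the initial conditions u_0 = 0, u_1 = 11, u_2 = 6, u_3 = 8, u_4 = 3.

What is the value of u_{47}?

3

u_5 = 1·3 + 12·8 + 4·6 + 2·11 + 6·0 = 2
u_6 = 1·2 + 12·3 + 4·8 + 2·6 + 6·11 = 5
u_7 = 1·5 + 12·2 + 4·3 + 2·8 + 6·6 = 2
u_8 = 1·2 + 12·5 + 4·2 + 2·3 + 6·8 = 7
u_9 = 1·7 + 12·2 + 4·5 + 2·2 + 6·3 = 8
u_10 = 1·8 + 12·7 + 4·2 + 2·5 + 6·2 = 5
u_11 = 1·5 + 12·8 + 4·7 + 2·2 + 6·5 = 7
u_12 = 1·7 + 12·5 + 4·8 + 2·7 + 6·2 = 8
u_13 = 1·8 + 12·7 + 4·5 + 2·8 + 6·7 = 1
u_14 = 1·1 + 12·8 + 4·7 + 2·5 + 6·8 = 1
u_15 = 1·1 + 12·1 + 4·8 + 2·7 + 6·5 = 11
u_16 = 1·11 + 12·1 + 4·1 + 2·8 + 6·7 = 7
u_17 = 1·7 + 12·11 + 4·1 + 2·1 + 6·8 = 11
u_18 = 1·11 + 12·7 + 4·11 + 2·1 + 6·1 = 4
u_19 = 1·4 + 12·11 + 4·7 + 2·11 + 6·1 = 10
u_20 = 1·10 + 12·4 + 4·11 + 2·7 + 6·11 = 0
u_21 = 1·0 + 12·10 + 4·4 + 2·11 + 6·7 = 5
u_22 = 1·5 + 12·0 + 4·10 + 2·4 + 6·11 = 2
u_23 = 1·2 + 12·5 + 4·0 + 2·10 + 6·4 = 2
u_24 = 1·2 + 12·2 + 4·5 + 2·0 + 6·10 = 2
u_25 = 1·2 + 12·2 + 4·2 + 2·5 + 6·0 = 5
u_26 = 1·5 + 12·2 + 4·2 + 2·2 + 6·5 = 6
u_27 = 1·6 + 12·5 + 4·2 + 2·2 + 6·2 = 12
u_28 = 1·12 + 12·6 + 4·5 + 2·2 + 6·2 = 3
u_29 = 1·3 + 12·12 + 4·6 + 2·5 + 6·2 = 11
u_30 = 1·11 + 12·3 + 4·12 + 2·6 + 6·5 = 7
u_31 = 1·7 + 12·11 + 4·3 + 2·12 + 6·6 = 3
u_32 = 1·3 + 12·7 + 4·11 + 2·3 + 6·12 = 1
u_33 = 1·1 + 12·3 + 4·7 + 2·11 + 6·3 = 1
u_34 = 1·1 + 12·1 + 4·3 + 2·7 + 6·11 = 1
u_35 = 1·1 + 12·1 + 4·1 + 2·3 + 6·7 = 0
u_36 = 1·0 + 12·1 + 4·1 + 2·1 + 6·3 = 10
u_37 = 1·10 + 12·0 + 4·1 + 2·1 + 6·1 = 9
u_38 = 1·9 + 12·10 + 4·0 + 2·1 + 6·1 = 7
u_39 = 1·7 + 12·9 + 4·10 + 2·0 + 6·1 = 5
u_40 = 1·5 + 12·7 + 4·9 + 2·10 + 6·0 = 2
u_41 = 1·2 + 12·5 + 4·7 + 2·9 + 6·10 = 12
u_42 = 1·12 + 12·2 + 4·5 + 2·7 + 6·9 = 7
u_43 = 1·7 + 12·12 + 4·2 + 2·5 + 6·7 = 3
u_44 = 1·3 + 12·7 + 4·12 + 2·2 + 6·5 = 0
u_45 = 1·0 + 12·3 + 4·7 + 2·12 + 6·2 = 9
u_46 = 1·9 + 12·0 + 4·3 + 2·7 + 6·12 = 3
u_47 = 1·3 + 12·9 + 4·0 + 2·3 + 6·7 = 3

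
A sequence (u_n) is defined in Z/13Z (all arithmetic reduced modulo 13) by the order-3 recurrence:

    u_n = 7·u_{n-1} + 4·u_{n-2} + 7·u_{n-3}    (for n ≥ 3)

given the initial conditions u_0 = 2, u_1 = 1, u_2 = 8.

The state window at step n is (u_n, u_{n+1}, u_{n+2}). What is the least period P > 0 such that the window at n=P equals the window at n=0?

2196

n=0: window = (2, 1, 8)
n=1: window = (1, 8, 9)
n=2: window = (8, 9, 11)
n=3: window = (9, 11, 0)
n=4: window = (11, 0, 3)
n=5: window = (0, 3, 7)
n=6: window = (3, 7, 9)
n=7: window = (7, 9, 8)
n=8: window = (9, 8, 11)
n=9: window = (8, 11, 3)
n=10: window = (11, 3, 4)
n=11: window = (3, 4, 0)
n=12: window = (4, 0, 11)
n=13: window = (0, 11, 1)
n=14: window = (11, 1, 12)
n=15: window = (1, 12, 9)
n=16: window = (12, 9, 1)
n=17: window = (9, 1, 10)
n=18: window = (1, 10, 7)
n=19: window = (10, 7, 5)
n=20: window = (7, 5, 3)
n=21: window = (5, 3, 12)
n=22: window = (3, 12, 1)
n=23: window = (12, 1, 11)
n=24: window = (1, 11, 9)
n=25: window = (11, 9, 10)
n=26: window = (9, 10, 1)
n=27: window = (10, 1, 6)
n=28: window = (1, 6, 12)
n=29: window = (6, 12, 11)
n=30: window = (12, 11, 11)
n=31: window = (11, 11, 10)
n=32: window = (11, 10, 9)
n=33: window = (10, 9, 11)
n=34: window = (9, 11, 1)
n=35: window = (11, 1, 10)
n=36: window = (1, 10, 8)
n=37: window = (10, 8, 12)
n=38: window = (8, 12, 4)
n=39: window = (12, 4, 2)
n=40: window = (4, 2, 10)
…
n=2194: window = (8, 12, 2)
n=2195: window = (12, 2, 1)
n=2196: window = (2, 1, 8)
window at n=2196 equals window at n=0 → period = 2196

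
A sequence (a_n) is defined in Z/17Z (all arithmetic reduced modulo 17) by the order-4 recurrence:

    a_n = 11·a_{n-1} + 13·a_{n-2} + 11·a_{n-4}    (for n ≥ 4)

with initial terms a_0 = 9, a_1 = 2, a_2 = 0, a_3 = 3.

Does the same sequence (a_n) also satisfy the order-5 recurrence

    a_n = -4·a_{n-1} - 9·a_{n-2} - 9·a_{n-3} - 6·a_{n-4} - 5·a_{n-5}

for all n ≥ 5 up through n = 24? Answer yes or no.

Terms a_0..a_24: 9, 2, 0, 3, 13, 0, 16, 5, 15, 9, 11, 4, 12, 11, 7, 9, 16, 6, 11, 9, 10, 4, 6, 13, 8
n=5: candidate gives 0, actual a_5 = 0 ✓
n=6: candidate gives 16, actual a_6 = 16 ✓
n=7: candidate gives 5, actual a_7 = 5 ✓
n=8: candidate gives 15, actual a_8 = 15 ✓
n=9: candidate gives 9, actual a_9 = 9 ✓
n=10: candidate gives 11, actual a_10 = 11 ✓
n=11: candidate gives 4, actual a_11 = 4 ✓
n=12: candidate gives 12, actual a_12 = 12 ✓
n=13: candidate gives 11, actual a_13 = 11 ✓
n=14: candidate gives 7, actual a_14 = 7 ✓
n=15: candidate gives 9, actual a_15 = 9 ✓
n=16: candidate gives 16, actual a_16 = 16 ✓
n=17: candidate gives 6, actual a_17 = 6 ✓
n=18: candidate gives 11, actual a_18 = 11 ✓
n=19: candidate gives 9, actual a_19 = 9 ✓
n=20: candidate gives 10, actual a_20 = 10 ✓
n=21: candidate gives 4, actual a_21 = 4 ✓
n=22: candidate gives 6, actual a_22 = 6 ✓
n=23: candidate gives 13, actual a_23 = 13 ✓
n=24: candidate gives 8, actual a_24 = 8 ✓

yes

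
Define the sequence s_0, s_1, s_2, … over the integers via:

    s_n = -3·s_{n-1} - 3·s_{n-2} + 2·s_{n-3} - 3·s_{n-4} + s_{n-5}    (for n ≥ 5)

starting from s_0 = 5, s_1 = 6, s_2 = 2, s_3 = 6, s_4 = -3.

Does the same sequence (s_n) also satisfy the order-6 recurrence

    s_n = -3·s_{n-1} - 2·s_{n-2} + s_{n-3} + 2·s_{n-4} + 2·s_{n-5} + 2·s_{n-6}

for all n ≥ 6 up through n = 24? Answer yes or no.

Terms s_0..s_24: 5, 6, 2, 6, -3, -18, 75, -193, 333, -219, -971, 4890, -13387, 24539, -20982, -53086, 316333, -918709, 1788441, -1838254, -2690064, 20234296, -62593236, 128999895, -152519447
n=6: candidate gives 92, actual s_6 = 75 ✗

no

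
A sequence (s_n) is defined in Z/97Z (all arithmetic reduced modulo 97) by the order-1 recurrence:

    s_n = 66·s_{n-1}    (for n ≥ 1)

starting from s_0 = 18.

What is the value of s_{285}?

s_1 = 66·18 = 24
s_2 = 66·24 = 32
s_3 = 66·32 = 75
s_4 = 66·75 = 3
s_5 = 66·3 = 4
s_6 = 66·4 = 70
s_7 = 66·70 = 61
s_8 = 66·61 = 49
s_9 = 66·49 = 33
s_10 = 66·33 = 44
s_11 = 66·44 = 91
s_12 = 66·91 = 89
s_13 = 66·89 = 54
s_14 = 66·54 = 72
s_15 = 66·72 = 96
s_16 = 66·96 = 31
s_17 = 66·31 = 9
s_18 = 66·9 = 12
s_19 = 66·12 = 16
s_20 = 66·16 = 86
s_21 = 66·86 = 50
s_22 = 66·50 = 2
s_23 = 66·2 = 35
s_24 = 66·35 = 79
s_25 = 66·79 = 73
s_26 = 66·73 = 65
s_27 = 66·65 = 22
s_28 = 66·22 = 94
s_29 = 66·94 = 93
s_30 = 66·93 = 27
s_31 = 66·27 = 36
s_32 = 66·36 = 48
s_33 = 66·48 = 64
s_34 = 66·64 = 53
s_35 = 66·53 = 6
s_36 = 66·6 = 8
s_37 = 66·8 = 43
s_38 = 66·43 = 25
s_39 = 66·25 = 1
s_40 = 66·1 = 66
s_41 = 66·66 = 88
s_42 = 66·88 = 85
s_43 = 66·85 = 81
s_44 = 66·81 = 11
s_45 = 66·11 = 47
s_46 = 66·47 = 95
s_47 = 66·95 = 62
s_48 = 66·62 = 18
(s_48) = (18) = (s_0), so the sequence has period 48.
285 ≡ 45 (mod 48), hence s_285 = s_45 = 47.

47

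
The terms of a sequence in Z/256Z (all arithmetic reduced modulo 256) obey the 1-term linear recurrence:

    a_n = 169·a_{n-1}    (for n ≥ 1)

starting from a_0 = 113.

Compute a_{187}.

a_1 = 169·113 = 153
a_2 = 169·153 = 1
a_3 = 169·1 = 169
a_4 = 169·169 = 145
a_5 = 169·145 = 185
a_6 = 169·185 = 33
a_7 = 169·33 = 201
a_8 = 169·201 = 177
a_9 = 169·177 = 217
a_10 = 169·217 = 65
a_11 = 169·65 = 233
a_12 = 169·233 = 209
a_13 = 169·209 = 249
a_14 = 169·249 = 97
a_15 = 169·97 = 9
a_16 = 169·9 = 241
a_17 = 169·241 = 25
a_18 = 169·25 = 129
a_19 = 169·129 = 41
a_20 = 169·41 = 17
a_21 = 169·17 = 57
a_22 = 169·57 = 161
a_23 = 169·161 = 73
a_24 = 169·73 = 49
a_25 = 169·49 = 89
a_26 = 169·89 = 193
a_27 = 169·193 = 105
a_28 = 169·105 = 81
a_29 = 169·81 = 121
a_30 = 169·121 = 225
a_31 = 169·225 = 137
a_32 = 169·137 = 113
(a_32) = (113) = (a_0), so the sequence has period 32.
187 ≡ 27 (mod 32), hence a_187 = a_27 = 105.

105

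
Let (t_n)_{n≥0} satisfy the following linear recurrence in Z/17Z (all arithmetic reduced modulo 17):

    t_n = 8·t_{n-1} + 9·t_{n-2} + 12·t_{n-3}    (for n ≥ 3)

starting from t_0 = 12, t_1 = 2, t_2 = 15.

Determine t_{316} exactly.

t_3 = 8·15 + 9·2 + 12·12 = 10
t_4 = 8·10 + 9·15 + 12·2 = 1
t_5 = 8·1 + 9·10 + 12·15 = 6
t_6 = 8·6 + 9·1 + 12·10 = 7
t_7 = 8·7 + 9·6 + 12·1 = 3
t_8 = 8·3 + 9·7 + 12·6 = 6
Continuing the recurrence:
  t_9 = 6;  t_10 = 2;  t_11 = 6;  t_12 = 2;  t_13 = 9;  t_14 = 9
  t_15 = 7;  t_16 = 7;  t_17 = 6;  t_18 = 8;  t_19 = 15;  t_20 = 9
  t_21 = 14;  t_22 = 16;  t_23 = 5;  t_24 = 12;  t_25 = 10;  t_26 = 10
  t_27 = 8;  t_28 = 2;  t_29 = 4;  t_30 = 10;  t_31 = 4;  t_32 = 0
  t_33 = 3;  t_34 = 4;  t_35 = 8;  t_36 = 0;  t_37 = 1;  t_38 = 2
  t_39 = 8;  t_40 = 9;  t_41 = 15;  t_42 = 8;  t_43 = 1;  t_44 = 5
  t_45 = 9;  t_46 = 10;  t_47 = 0;  t_48 = 11;  t_49 = 4;  t_50 = 12
  t_51 = 9;  t_52 = 7;  t_53 = 9;  t_54 = 5;  t_55 = 1;  t_56 = 8
  t_57 = 14;  t_58 = 9;  t_59 = 5;  t_60 = 0;  t_61 = 0;  t_62 = 9
  t_63 = 4;  t_64 = 11;  t_65 = 11;  t_66 = 14;  t_67 = 3;  t_68 = 10
  t_69 = 3;  t_70 = 14;  t_71 = 4;  t_72 = 7;  t_73 = 5;  t_74 = 15
  t_75 = 11;  t_76 = 11;  t_77 = 10;  t_78 = 5;  t_79 = 7;  t_80 = 0
  t_81 = 4;  t_82 = 14;  t_83 = 12;  t_84 = 15;  t_85 = 5;  t_86 = 13
  t_87 = 6;  t_88 = 4;  t_89 = 4;  t_90 = 4;  t_91 = 14;  t_92 = 9
  t_93 = 8;  t_94 = 7;  t_95 = 15;  t_96 = 7;  t_97 = 3;  t_98 = 12
  t_99 = 3;  t_100 = 15;  t_101 = 2;  t_102 = 0;  t_103 = 11;  t_104 = 10
  t_105 = 9;  t_106 = 5;  t_107 = 3;  t_108 = 7;  t_109 = 7;  t_110 = 2
  t_111 = 10;  t_112 = 12;  t_113 = 6;  t_114 = 4;  t_115 = 9;  t_116 = 10
  t_117 = 5;  t_118 = 0;  t_119 = 12;  t_120 = 3;  t_121 = 13;  t_122 = 3
  t_123 = 7;  t_124 = 1;  t_125 = 5;  t_126 = 14;  t_127 = 16;  t_128 = 8
  t_129 = 2;  t_130 = 8;  t_131 = 8;  t_132 = 7;  t_133 = 3;  t_134 = 13
  t_135 = 11;  t_136 = 3;  t_137 = 7;  t_138 = 11;  t_139 = 0;  t_140 = 13
  t_141 = 15;  t_142 = 16;  t_143 = 11;  t_144 = 4;  t_145 = 0;  t_146 = 15
  t_147 = 15;  t_148 = 0;  t_149 = 9;  t_150 = 14;  t_151 = 6;  t_152 = 10
  t_153 = 13;  t_154 = 11;  t_155 = 2;  t_156 = 16;  t_157 = 6;  t_158 = 12
  t_159 = 2;  t_160 = 9;  t_161 = 13;  t_162 = 5;  t_163 = 10;  t_164 = 9
  t_165 = 1;  t_166 = 5;  t_167 = 4;  t_168 = 4;  t_169 = 9;  t_170 = 3
  t_171 = 0;  t_172 = 16;  t_173 = 11;  t_174 = 11;  t_175 = 5;  t_176 = 16
  t_177 = 16;  t_178 = 9;  t_179 = 0;  t_180 = 1;  t_181 = 14;  t_182 = 2
  t_183 = 1;  t_184 = 7;  t_185 = 4;  t_186 = 5;  t_187 = 7;  t_188 = 13
  t_189 = 6;  t_190 = 11;  t_191 = 9;  t_192 = 5;  t_193 = 15;  t_194 = 1
  t_195 = 16;  t_196 = 11;  t_197 = 6;  t_198 = 16;  t_199 = 8;  t_200 = 8
  t_201 = 5;  t_202 = 4;  t_203 = 3;  t_204 = 1;  t_205 = 15;  t_206 = 12
  t_207 = 5;  t_208 = 5;  t_209 = 8;  t_210 = 16;  t_211 = 5;  t_212 = 8
  t_213 = 12;  t_214 = 7;  t_215 = 5;  t_216 = 9;  t_217 = 14;  t_218 = 15
  t_219 = 14;  t_220 = 7;  t_221 = 5;  t_222 = 16;  t_223 = 2;  t_224 = 16
  t_225 = 15;  t_226 = 16;  t_227 = 13;  t_228 = 3;  t_229 = 10;  t_230 = 8
  t_231 = 3;  t_232 = 12;  t_233 = 15;  t_234 = 9;  t_235 = 11;  t_236 = 9
  t_237 = 7;  t_238 = 14;  t_239 = 11;  t_240 = 9;  t_241 = 16;  t_242 = 1
  t_243 = 5;  t_244 = 3;  t_245 = 13;  t_246 = 4;  t_247 = 15;  t_248 = 6
  t_249 = 10;  t_250 = 8;  t_251 = 5;  t_252 = 11;  t_253 = 8;  t_254 = 2
  t_255 = 16;  t_256 = 4;  t_257 = 13;  t_258 = 9;  t_259 = 16;  t_260 = 8
  t_261 = 10;  t_262 = 4;  t_263 = 14;  t_264 = 13;  t_265 = 6;  t_266 = 10
  t_267 = 1;  t_268 = 0;  t_269 = 10;  t_270 = 7;  t_271 = 10;  t_272 = 8
  t_273 = 0;  t_274 = 5;  t_275 = 0;  t_276 = 11;  t_277 = 12;  t_278 = 8
  t_279 = 15;  t_280 = 13;  t_281 = 12;  t_282 = 2;  t_283 = 8;  t_284 = 5
  t_285 = 0;  t_286 = 5;  t_287 = 15;  t_288 = 12;  t_289 = 2;  t_290 = 15
  t_291 = 10;  t_292 = 1;  t_293 = 6;  t_294 = 7;  t_295 = 3;  t_296 = 6
  t_297 = 6;  t_298 = 2;  t_299 = 6;  t_300 = 2;  t_301 = 9;  t_302 = 9
  t_303 = 7;  t_304 = 7;  t_305 = 6;  t_306 = 8;  t_307 = 15;  t_308 = 9
  t_309 = 14;  t_310 = 16;  t_311 = 5;  t_312 = 12;  t_313 = 10;  t_314 = 10
t_315 = 8·10 + 9·10 + 12·12 = 8
t_316 = 8·8 + 9·10 + 12·10 = 2

2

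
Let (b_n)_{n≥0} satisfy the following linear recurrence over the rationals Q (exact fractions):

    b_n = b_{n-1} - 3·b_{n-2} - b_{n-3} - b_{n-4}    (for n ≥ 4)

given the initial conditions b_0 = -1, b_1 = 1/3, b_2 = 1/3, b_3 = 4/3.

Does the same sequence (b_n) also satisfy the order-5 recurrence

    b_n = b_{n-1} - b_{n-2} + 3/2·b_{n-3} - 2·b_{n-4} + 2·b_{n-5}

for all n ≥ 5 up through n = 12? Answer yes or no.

no

Terms b_0..b_12: -1, 1/3, 1/3, 4/3, 1, -11/3, -25/3, 1/3, 28, 39, -37, -547/3, -415/3
n=5: candidate gives -5/2, actual b_5 = -11/3 ✗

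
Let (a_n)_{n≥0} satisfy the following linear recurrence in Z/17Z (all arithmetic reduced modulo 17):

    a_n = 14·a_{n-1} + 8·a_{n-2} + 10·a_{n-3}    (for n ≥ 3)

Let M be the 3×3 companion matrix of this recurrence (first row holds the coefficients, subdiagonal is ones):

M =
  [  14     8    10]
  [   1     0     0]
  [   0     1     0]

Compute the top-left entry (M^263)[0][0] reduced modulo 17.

9

(M^263)[0][0] is the top entry after applying M 263 times to the unit state (1, 0, 0). Equivalently it is h_{265} for the auxiliary sequence (h_n) obeying the same recurrence with h_2 = 1 and h_i = 0 for 0 ≤ i < 2:
h_3 = 14·1 + 8·0 + 10·0 = 14
h_4 = 14·14 + 8·1 + 10·0 = 0
h_5 = 14·0 + 8·14 + 10·1 = 3
h_6 = 14·3 + 8·0 + 10·14 = 12
h_7 = 14·12 + 8·3 + 10·0 = 5
h_8 = 14·5 + 8·12 + 10·3 = 9
h_9 = 14·9 + 8·5 + 10·12 = 14
h_10 = 14·14 + 8·9 + 10·5 = 12
h_11 = 14·12 + 8·14 + 10·9 = 13
h_12 = 14·13 + 8·12 + 10·14 = 10
h_13 = 14·10 + 8·13 + 10·12 = 7
h_14 = 14·7 + 8·10 + 10·13 = 2
h_15 = 14·2 + 8·7 + 10·10 = 14
h_16 = 14·14 + 8·2 + 10·7 = 10
h_17 = 14·10 + 8·14 + 10·2 = 0
h_18 = 14·0 + 8·10 + 10·14 = 16
h_19 = 14·16 + 8·0 + 10·10 = 1
h_20 = 14·1 + 8·16 + 10·0 = 6
h_21 = 14·6 + 8·1 + 10·16 = 14
h_22 = 14·14 + 8·6 + 10·1 = 16
h_23 = 14·16 + 8·14 + 10·6 = 5
h_24 = 14·5 + 8·16 + 10·14 = 15
h_25 = 14·15 + 8·5 + 10·16 = 2
h_26 = 14·2 + 8·15 + 10·5 = 11
h_27 = 14·11 + 8·2 + 10·15 = 14
h_28 = 14·14 + 8·11 + 10·2 = 15
h_29 = 14·15 + 8·14 + 10·11 = 7
h_30 = 14·7 + 8·15 + 10·14 = 1
h_31 = 14·1 + 8·7 + 10·15 = 16
h_32 = 14·16 + 8·1 + 10·7 = 13
h_33 = 14·13 + 8·16 + 10·1 = 14
h_34 = 14·14 + 8·13 + 10·16 = 1
h_35 = 14·1 + 8·14 + 10·13 = 1
h_36 = 14·1 + 8·1 + 10·14 = 9
h_37 = 14·9 + 8·1 + 10·1 = 8
h_38 = 14·8 + 8·9 + 10·1 = 7
h_39 = 14·7 + 8·8 + 10·9 = 14
h_40 = 14·14 + 8·7 + 10·8 = 9
h_41 = 14·9 + 8·14 + 10·7 = 2
h_42 = 14·2 + 8·9 + 10·14 = 2
h_43 = 14·2 + 8·2 + 10·9 = 15
h_44 = 14·15 + 8·2 + 10·2 = 8
h_45 = 14·8 + 8·15 + 10·2 = 14
h_46 = 14·14 + 8·8 + 10·15 = 2
h_47 = 14·2 + 8·14 + 10·8 = 16
h_48 = 14·16 + 8·2 + 10·14 = 6
h_49 = 14·6 + 8·16 + 10·2 = 11
h_50 = 14·11 + 8·6 + 10·16 = 5
h_51 = 14·5 + 8·11 + 10·6 = 14
h_52 = 14·14 + 8·5 + 10·11 = 6
h_53 = 14·6 + 8·14 + 10·5 = 8
h_54 = 14·8 + 8·6 + 10·14 = 11
h_55 = 14·11 + 8·8 + 10·6 = 6
h_56 = 14·6 + 8·11 + 10·8 = 14
h_57 = 14·14 + 8·6 + 10·11 = 14
h_58 = 14·14 + 8·14 + 10·6 = 11
h_59 = 14·11 + 8·14 + 10·14 = 15
h_60 = 14·15 + 8·11 + 10·14 = 13
h_61 = 14·13 + 8·15 + 10·11 = 4
h_62 = 14·4 + 8·13 + 10·15 = 4
h_63 = 14·4 + 8·4 + 10·13 = 14
h_64 = 14·14 + 8·4 + 10·4 = 13
h_65 = 14·13 + 8·14 + 10·4 = 11
h_66 = 14·11 + 8·13 + 10·14 = 7
h_67 = 14·7 + 8·11 + 10·13 = 10
h_68 = 14·10 + 8·7 + 10·11 = 0
h_69 = 14·0 + 8·10 + 10·7 = 14
h_70 = 14·14 + 8·0 + 10·10 = 7
h_71 = 14·7 + 8·14 + 10·0 = 6
h_72 = 14·6 + 8·7 + 10·14 = 8
h_73 = 14·8 + 8·6 + 10·7 = 9
h_74 = 14·9 + 8·8 + 10·6 = 12
h_75 = 14·12 + 8·9 + 10·8 = 14
h_76 = 14·14 + 8·12 + 10·9 = 8
h_77 = 14·8 + 8·14 + 10·12 = 4
h_78 = 14·4 + 8·8 + 10·14 = 5
h_79 = 14·5 + 8·4 + 10·8 = 12
h_80 = 14·12 + 8·5 + 10·4 = 10
h_81 = 14·10 + 8·12 + 10·5 = 14
h_82 = 14·14 + 8·10 + 10·12 = 5
h_83 = 14·5 + 8·14 + 10·10 = 10
h_84 = 14·10 + 8·5 + 10·14 = 14
h_85 = 14·14 + 8·10 + 10·5 = 3
h_86 = 14·3 + 8·14 + 10·10 = 16
h_87 = 14·16 + 8·3 + 10·14 = 14
h_88 = 14·14 + 8·16 + 10·3 = 14
h_89 = 14·14 + 8·14 + 10·16 = 9
h_90 = 14·9 + 8·14 + 10·14 = 4
h_91 = 14·4 + 8·9 + 10·14 = 13
h_92 = 14·13 + 8·4 + 10·9 = 15
h_93 = 14·15 + 8·13 + 10·4 = 14
h_94 = 14·14 + 8·15 + 10·13 = 4
h_95 = 14·4 + 8·14 + 10·15 = 12
h_96 = 14·12 + 8·4 + 10·14 = 0
h_97 = 14·0 + 8·12 + 10·4 = 0
h_98 = 14·0 + 8·0 + 10·12 = 1
(h_96, h_97, h_98) = (0, 0, 1) = (h_0, h_1, h_2), so the sequence has period 96.
265 ≡ 73 (mod 96), hence h_265 = h_73 = 9.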